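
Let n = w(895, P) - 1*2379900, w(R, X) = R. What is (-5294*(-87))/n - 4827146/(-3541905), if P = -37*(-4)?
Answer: 1970496189728/1685241940905 ≈ 1.1693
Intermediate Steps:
P = 148
n = -2379005 (n = 895 - 1*2379900 = 895 - 2379900 = -2379005)
(-5294*(-87))/n - 4827146/(-3541905) = -5294*(-87)/(-2379005) - 4827146/(-3541905) = 460578*(-1/2379005) - 4827146*(-1/3541905) = -460578/2379005 + 4827146/3541905 = 1970496189728/1685241940905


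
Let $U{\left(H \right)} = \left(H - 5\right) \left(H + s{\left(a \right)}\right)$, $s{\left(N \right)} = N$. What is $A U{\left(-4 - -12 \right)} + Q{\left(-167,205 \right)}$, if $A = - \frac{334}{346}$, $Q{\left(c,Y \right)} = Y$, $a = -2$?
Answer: $\frac{32459}{173} \approx 187.62$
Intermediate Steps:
$A = - \frac{167}{173}$ ($A = \left(-334\right) \frac{1}{346} = - \frac{167}{173} \approx -0.96532$)
$U{\left(H \right)} = \left(-5 + H\right) \left(-2 + H\right)$ ($U{\left(H \right)} = \left(H - 5\right) \left(H - 2\right) = \left(-5 + H\right) \left(-2 + H\right)$)
$A U{\left(-4 - -12 \right)} + Q{\left(-167,205 \right)} = - \frac{167 \left(10 + \left(-4 - -12\right)^{2} - 7 \left(-4 - -12\right)\right)}{173} + 205 = - \frac{167 \left(10 + \left(-4 + 12\right)^{2} - 7 \left(-4 + 12\right)\right)}{173} + 205 = - \frac{167 \left(10 + 8^{2} - 56\right)}{173} + 205 = - \frac{167 \left(10 + 64 - 56\right)}{173} + 205 = \left(- \frac{167}{173}\right) 18 + 205 = - \frac{3006}{173} + 205 = \frac{32459}{173}$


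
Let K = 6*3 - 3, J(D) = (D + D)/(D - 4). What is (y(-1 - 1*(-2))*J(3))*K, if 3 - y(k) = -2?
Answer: -450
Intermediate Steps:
y(k) = 5 (y(k) = 3 - 1*(-2) = 3 + 2 = 5)
J(D) = 2*D/(-4 + D) (J(D) = (2*D)/(-4 + D) = 2*D/(-4 + D))
K = 15 (K = 18 - 3 = 15)
(y(-1 - 1*(-2))*J(3))*K = (5*(2*3/(-4 + 3)))*15 = (5*(2*3/(-1)))*15 = (5*(2*3*(-1)))*15 = (5*(-6))*15 = -30*15 = -450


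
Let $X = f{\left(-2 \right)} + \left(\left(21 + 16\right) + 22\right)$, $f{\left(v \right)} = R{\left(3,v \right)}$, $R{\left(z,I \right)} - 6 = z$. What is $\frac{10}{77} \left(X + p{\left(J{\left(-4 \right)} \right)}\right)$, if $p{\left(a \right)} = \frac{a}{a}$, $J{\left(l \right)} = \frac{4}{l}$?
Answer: $\frac{690}{77} \approx 8.961$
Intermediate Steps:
$R{\left(z,I \right)} = 6 + z$
$p{\left(a \right)} = 1$
$f{\left(v \right)} = 9$ ($f{\left(v \right)} = 6 + 3 = 9$)
$X = 68$ ($X = 9 + \left(\left(21 + 16\right) + 22\right) = 9 + \left(37 + 22\right) = 9 + 59 = 68$)
$\frac{10}{77} \left(X + p{\left(J{\left(-4 \right)} \right)}\right) = \frac{10}{77} \left(68 + 1\right) = 10 \cdot \frac{1}{77} \cdot 69 = \frac{10}{77} \cdot 69 = \frac{690}{77}$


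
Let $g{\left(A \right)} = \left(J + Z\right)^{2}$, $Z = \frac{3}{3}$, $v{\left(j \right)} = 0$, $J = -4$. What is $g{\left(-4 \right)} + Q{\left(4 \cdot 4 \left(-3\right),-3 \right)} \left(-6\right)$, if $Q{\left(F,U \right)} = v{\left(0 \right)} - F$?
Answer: $-279$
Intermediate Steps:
$Q{\left(F,U \right)} = - F$ ($Q{\left(F,U \right)} = 0 - F = - F$)
$Z = 1$ ($Z = 3 \cdot \frac{1}{3} = 1$)
$g{\left(A \right)} = 9$ ($g{\left(A \right)} = \left(-4 + 1\right)^{2} = \left(-3\right)^{2} = 9$)
$g{\left(-4 \right)} + Q{\left(4 \cdot 4 \left(-3\right),-3 \right)} \left(-6\right) = 9 + - 4 \cdot 4 \left(-3\right) \left(-6\right) = 9 + - 16 \left(-3\right) \left(-6\right) = 9 + \left(-1\right) \left(-48\right) \left(-6\right) = 9 + 48 \left(-6\right) = 9 - 288 = -279$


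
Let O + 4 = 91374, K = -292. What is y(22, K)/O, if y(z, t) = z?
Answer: 11/45685 ≈ 0.00024078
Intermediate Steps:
O = 91370 (O = -4 + 91374 = 91370)
y(22, K)/O = 22/91370 = 22*(1/91370) = 11/45685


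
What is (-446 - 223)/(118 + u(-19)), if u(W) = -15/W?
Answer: -12711/2257 ≈ -5.6318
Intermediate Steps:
(-446 - 223)/(118 + u(-19)) = (-446 - 223)/(118 - 15/(-19)) = -669/(118 - 15*(-1/19)) = -669/(118 + 15/19) = -669/2257/19 = -669*19/2257 = -12711/2257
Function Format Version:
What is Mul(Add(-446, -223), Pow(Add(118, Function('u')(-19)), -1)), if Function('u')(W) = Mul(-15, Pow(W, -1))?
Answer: Rational(-12711, 2257) ≈ -5.6318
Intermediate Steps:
Mul(Add(-446, -223), Pow(Add(118, Function('u')(-19)), -1)) = Mul(Add(-446, -223), Pow(Add(118, Mul(-15, Pow(-19, -1))), -1)) = Mul(-669, Pow(Add(118, Mul(-15, Rational(-1, 19))), -1)) = Mul(-669, Pow(Add(118, Rational(15, 19)), -1)) = Mul(-669, Pow(Rational(2257, 19), -1)) = Mul(-669, Rational(19, 2257)) = Rational(-12711, 2257)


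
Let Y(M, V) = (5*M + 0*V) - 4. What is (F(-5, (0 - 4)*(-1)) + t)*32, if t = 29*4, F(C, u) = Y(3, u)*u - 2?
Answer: 5056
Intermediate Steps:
Y(M, V) = -4 + 5*M (Y(M, V) = (5*M + 0) - 4 = 5*M - 4 = -4 + 5*M)
F(C, u) = -2 + 11*u (F(C, u) = (-4 + 5*3)*u - 2 = (-4 + 15)*u - 2 = 11*u - 2 = -2 + 11*u)
t = 116
(F(-5, (0 - 4)*(-1)) + t)*32 = ((-2 + 11*((0 - 4)*(-1))) + 116)*32 = ((-2 + 11*(-4*(-1))) + 116)*32 = ((-2 + 11*4) + 116)*32 = ((-2 + 44) + 116)*32 = (42 + 116)*32 = 158*32 = 5056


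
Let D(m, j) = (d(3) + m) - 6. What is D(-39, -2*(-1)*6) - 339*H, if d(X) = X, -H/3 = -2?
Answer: -2076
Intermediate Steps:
H = 6 (H = -3*(-2) = 6)
D(m, j) = -3 + m (D(m, j) = (3 + m) - 6 = -3 + m)
D(-39, -2*(-1)*6) - 339*H = (-3 - 39) - 339*6 = -42 - 1*2034 = -42 - 2034 = -2076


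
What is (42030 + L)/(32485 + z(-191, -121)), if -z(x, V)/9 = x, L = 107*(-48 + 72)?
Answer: 22299/17102 ≈ 1.3039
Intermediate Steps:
L = 2568 (L = 107*24 = 2568)
z(x, V) = -9*x
(42030 + L)/(32485 + z(-191, -121)) = (42030 + 2568)/(32485 - 9*(-191)) = 44598/(32485 + 1719) = 44598/34204 = 44598*(1/34204) = 22299/17102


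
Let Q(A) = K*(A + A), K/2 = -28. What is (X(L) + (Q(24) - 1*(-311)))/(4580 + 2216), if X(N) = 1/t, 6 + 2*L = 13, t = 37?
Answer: -21987/62863 ≈ -0.34976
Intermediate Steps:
K = -56 (K = 2*(-28) = -56)
L = 7/2 (L = -3 + (½)*13 = -3 + 13/2 = 7/2 ≈ 3.5000)
Q(A) = -112*A (Q(A) = -56*(A + A) = -112*A)
X(N) = 1/37
(X(L) + (Q(24) - 1*(-311)))/(4580 + 2216) = (1/37 + (-112*24 - 1*(-311)))/(4580 + 2216) = (1/37 + (-2688 + 311))/6796 = (1/37 - 2377)*(1/6796) = -87948/37*1/6796 = -21987/62863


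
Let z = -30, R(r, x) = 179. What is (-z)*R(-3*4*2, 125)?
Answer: 5370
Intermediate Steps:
(-z)*R(-3*4*2, 125) = -1*(-30)*179 = 30*179 = 5370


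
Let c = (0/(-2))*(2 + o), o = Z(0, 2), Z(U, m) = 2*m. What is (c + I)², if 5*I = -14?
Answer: 196/25 ≈ 7.8400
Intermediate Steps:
I = -14/5 (I = (⅕)*(-14) = -14/5 ≈ -2.8000)
o = 4 (o = 2*2 = 4)
c = 0 (c = (0/(-2))*(2 + 4) = (0*(-½))*6 = 0*6 = 0)
(c + I)² = (0 - 14/5)² = (-14/5)² = 196/25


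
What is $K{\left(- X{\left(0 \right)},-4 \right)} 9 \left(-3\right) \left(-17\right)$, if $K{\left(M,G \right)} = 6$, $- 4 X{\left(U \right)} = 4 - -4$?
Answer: $2754$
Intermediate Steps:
$X{\left(U \right)} = -2$ ($X{\left(U \right)} = - \frac{4 - -4}{4} = - \frac{4 + 4}{4} = \left(- \frac{1}{4}\right) 8 = -2$)
$K{\left(- X{\left(0 \right)},-4 \right)} 9 \left(-3\right) \left(-17\right) = 6 \cdot 9 \left(-3\right) \left(-17\right) = 6 \left(-27\right) \left(-17\right) = \left(-162\right) \left(-17\right) = 2754$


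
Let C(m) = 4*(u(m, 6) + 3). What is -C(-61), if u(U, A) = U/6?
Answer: 86/3 ≈ 28.667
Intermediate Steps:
u(U, A) = U/6 (u(U, A) = U*(⅙) = U/6)
C(m) = 12 + 2*m/3 (C(m) = 4*(m/6 + 3) = 4*(3 + m/6) = 12 + 2*m/3)
-C(-61) = -(12 + (⅔)*(-61)) = -(12 - 122/3) = -1*(-86/3) = 86/3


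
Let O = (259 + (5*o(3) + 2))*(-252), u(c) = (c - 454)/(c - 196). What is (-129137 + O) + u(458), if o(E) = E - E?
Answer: -25533077/131 ≈ -1.9491e+5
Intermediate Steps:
o(E) = 0
u(c) = (-454 + c)/(-196 + c)
O = -65772 (O = (259 + (5*0 + 2))*(-252) = (259 + (0 + 2))*(-252) = (259 + 2)*(-252) = 261*(-252) = -65772)
(-129137 + O) + u(458) = (-129137 - 65772) + (-454 + 458)/(-196 + 458) = -194909 + 4/262 = -194909 + (1/262)*4 = -194909 + 2/131 = -25533077/131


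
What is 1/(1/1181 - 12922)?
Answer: -1181/15260881 ≈ -7.7387e-5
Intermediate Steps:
1/(1/1181 - 12922) = 1/(-15260881/1181) = -1181/15260881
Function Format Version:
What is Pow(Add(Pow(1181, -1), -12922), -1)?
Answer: Rational(-1181, 15260881) ≈ -7.7387e-5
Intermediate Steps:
Pow(Add(Pow(1181, -1), -12922), -1) = Pow(Add(Rational(1, 1181), -12922), -1) = Pow(Rational(-15260881, 1181), -1) = Rational(-1181, 15260881)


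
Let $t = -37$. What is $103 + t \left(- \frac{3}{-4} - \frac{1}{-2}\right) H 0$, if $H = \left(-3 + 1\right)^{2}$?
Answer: $103$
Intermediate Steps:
$H = 4$ ($H = \left(-2\right)^{2} = 4$)
$103 + t \left(- \frac{3}{-4} - \frac{1}{-2}\right) H 0 = 103 - 37 \left(- \frac{3}{-4} - \frac{1}{-2}\right) 4 \cdot 0 = 103 - 37 \left(\left(-3\right) \left(- \frac{1}{4}\right) - - \frac{1}{2}\right) 4 \cdot 0 = 103 - 37 \left(\frac{3}{4} + \frac{1}{2}\right) 4 \cdot 0 = 103 - 37 \cdot \frac{5}{4} \cdot 4 \cdot 0 = 103 - 37 \cdot 5 \cdot 0 = 103 - 0 = 103 + 0 = 103$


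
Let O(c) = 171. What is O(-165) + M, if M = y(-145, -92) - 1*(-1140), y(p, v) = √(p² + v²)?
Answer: 1311 + √29489 ≈ 1482.7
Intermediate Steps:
M = 1140 + √29489 (M = √((-145)² + (-92)²) - 1*(-1140) = √(21025 + 8464) + 1140 = √29489 + 1140 = 1140 + √29489 ≈ 1311.7)
O(-165) + M = 171 + (1140 + √29489) = 1311 + √29489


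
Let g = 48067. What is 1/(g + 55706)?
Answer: 1/103773 ≈ 9.6364e-6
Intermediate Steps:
1/(g + 55706) = 1/(48067 + 55706) = 1/103773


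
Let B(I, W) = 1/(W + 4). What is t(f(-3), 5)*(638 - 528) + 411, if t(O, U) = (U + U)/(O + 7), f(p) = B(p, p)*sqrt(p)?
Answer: 7268/13 - 275*I*sqrt(3)/13 ≈ 559.08 - 36.64*I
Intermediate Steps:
B(I, W) = 1/(4 + W)
f(p) = sqrt(p)/(4 + p)
t(O, U) = 2*U/(7 + O) (t(O, U) = (2*U)/(7 + O) = 2*U/(7 + O))
t(f(-3), 5)*(638 - 528) + 411 = (2*5/(7 + sqrt(-3)/(4 - 3)))*(638 - 528) + 411 = (2*5/(7 + (I*sqrt(3))/1))*110 + 411 = (2*5/(7 + (I*sqrt(3))*1))*110 + 411 = (2*5/(7 + I*sqrt(3)))*110 + 411 = (10/(7 + I*sqrt(3)))*110 + 411 = 1100/(7 + I*sqrt(3)) + 411 = 411 + 1100/(7 + I*sqrt(3))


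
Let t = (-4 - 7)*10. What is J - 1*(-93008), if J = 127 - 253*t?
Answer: 120965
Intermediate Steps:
t = -110 (t = -11*10 = -110)
J = 27957 (J = 127 - 253*(-110) = 127 + 27830 = 27957)
J - 1*(-93008) = 27957 - 1*(-93008) = 27957 + 93008 = 120965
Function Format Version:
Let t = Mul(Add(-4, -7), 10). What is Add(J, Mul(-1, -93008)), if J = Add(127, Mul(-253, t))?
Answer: 120965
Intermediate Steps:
t = -110 (t = Mul(-11, 10) = -110)
J = 27957 (J = Add(127, Mul(-253, -110)) = Add(127, 27830) = 27957)
Add(J, Mul(-1, -93008)) = Add(27957, Mul(-1, -93008)) = Add(27957, 93008) = 120965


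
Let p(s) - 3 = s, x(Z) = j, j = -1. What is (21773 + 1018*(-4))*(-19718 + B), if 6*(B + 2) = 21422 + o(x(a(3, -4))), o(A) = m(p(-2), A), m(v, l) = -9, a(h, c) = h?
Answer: -1715350807/6 ≈ -2.8589e+8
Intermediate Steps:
x(Z) = -1
p(s) = 3 + s
o(A) = -9
B = 21401/6 (B = -2 + (21422 - 9)/6 = -2 + (⅙)*21413 = -2 + 21413/6 = 21401/6 ≈ 3566.8)
(21773 + 1018*(-4))*(-19718 + B) = (21773 + 1018*(-4))*(-19718 + 21401/6) = (21773 - 4072)*(-96907/6) = 17701*(-96907/6) = -1715350807/6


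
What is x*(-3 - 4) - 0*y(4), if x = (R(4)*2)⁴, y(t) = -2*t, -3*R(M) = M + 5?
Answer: -9072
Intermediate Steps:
R(M) = -5/3 - M/3 (R(M) = -(M + 5)/3 = -(5 + M)/3 = -5/3 - M/3)
x = 1296 (x = ((-5/3 - ⅓*4)*2)⁴ = ((-5/3 - 4/3)*2)⁴ = (-3*2)⁴ = (-6)⁴ = 1296)
x*(-3 - 4) - 0*y(4) = 1296*(-3 - 4) - 0*(-2*4) = 1296*(-7) - 0*(-8) = -9072 - 41*0 = -9072 + 0 = -9072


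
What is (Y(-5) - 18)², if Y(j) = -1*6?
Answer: 576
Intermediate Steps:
Y(j) = -6
(Y(-5) - 18)² = (-6 - 18)² = (-24)² = 576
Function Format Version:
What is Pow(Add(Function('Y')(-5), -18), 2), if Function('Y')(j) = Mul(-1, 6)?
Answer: 576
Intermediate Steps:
Function('Y')(j) = -6
Pow(Add(Function('Y')(-5), -18), 2) = Pow(Add(-6, -18), 2) = Pow(-24, 2) = 576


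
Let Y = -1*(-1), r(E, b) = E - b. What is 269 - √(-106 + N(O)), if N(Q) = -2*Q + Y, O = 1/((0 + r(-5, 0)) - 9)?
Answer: 269 - I*√5138/7 ≈ 269.0 - 10.24*I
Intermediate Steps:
Y = 1
O = -1/14 (O = 1/((0 + (-5 - 1*0)) - 9) = 1/((0 + (-5 + 0)) - 9) = 1/((0 - 5) - 9) = 1/(-5 - 9) = 1/(-14) = -1/14 ≈ -0.071429)
N(Q) = 1 - 2*Q (N(Q) = -2*Q + 1 = 1 - 2*Q)
269 - √(-106 + N(O)) = 269 - √(-106 + (1 - 2*(-1/14))) = 269 - √(-106 + (1 + ⅐)) = 269 - √(-106 + 8/7) = 269 - √(-734/7) = 269 - I*√5138/7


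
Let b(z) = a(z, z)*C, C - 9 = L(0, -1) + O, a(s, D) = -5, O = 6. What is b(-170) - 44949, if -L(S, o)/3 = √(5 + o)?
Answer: -44994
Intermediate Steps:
L(S, o) = -3*√(5 + o)
C = 9 (C = 9 + (-3*√(5 - 1) + 6) = 9 + (-3*√4 + 6) = 9 + (-3*2 + 6) = 9 + (-6 + 6) = 9 + 0 = 9)
b(z) = -45 (b(z) = -5*9 = -45)
b(-170) - 44949 = -45 - 44949 = -44994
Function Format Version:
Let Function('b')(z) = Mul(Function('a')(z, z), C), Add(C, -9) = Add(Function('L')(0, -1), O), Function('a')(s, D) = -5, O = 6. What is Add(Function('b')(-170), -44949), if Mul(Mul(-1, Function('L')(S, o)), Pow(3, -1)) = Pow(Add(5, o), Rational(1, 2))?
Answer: -44994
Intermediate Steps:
Function('L')(S, o) = Mul(-3, Pow(Add(5, o), Rational(1, 2)))
C = 9 (C = Add(9, Add(Mul(-3, Pow(Add(5, -1), Rational(1, 2))), 6)) = Add(9, Add(Mul(-3, Pow(4, Rational(1, 2))), 6)) = Add(9, Add(Mul(-3, 2), 6)) = Add(9, Add(-6, 6)) = Add(9, 0) = 9)
Function('b')(z) = -45 (Function('b')(z) = Mul(-5, 9) = -45)
Add(Function('b')(-170), -44949) = Add(-45, -44949) = -44994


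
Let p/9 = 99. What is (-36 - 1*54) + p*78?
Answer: 69408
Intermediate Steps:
p = 891 (p = 9*99 = 891)
(-36 - 1*54) + p*78 = (-36 - 1*54) + 891*78 = (-36 - 54) + 69498 = -90 + 69498 = 69408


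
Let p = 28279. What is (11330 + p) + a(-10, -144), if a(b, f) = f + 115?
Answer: 39580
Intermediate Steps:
a(b, f) = 115 + f
(11330 + p) + a(-10, -144) = (11330 + 28279) + (115 - 144) = 39609 - 29 = 39580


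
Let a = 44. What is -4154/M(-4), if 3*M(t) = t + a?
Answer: -6231/20 ≈ -311.55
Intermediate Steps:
M(t) = 44/3 + t/3 (M(t) = (t + 44)/3 = (44 + t)/3 = 44/3 + t/3)
-4154/M(-4) = -4154/(44/3 + (1/3)*(-4)) = -4154/(44/3 - 4/3) = -4154/40/3 = -4154*3/40 = -6231/20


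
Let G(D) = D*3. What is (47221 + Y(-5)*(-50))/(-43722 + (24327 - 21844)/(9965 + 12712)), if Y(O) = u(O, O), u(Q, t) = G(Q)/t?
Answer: -1067429067/991481311 ≈ -1.0766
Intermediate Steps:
G(D) = 3*D
u(Q, t) = 3*Q/t (u(Q, t) = (3*Q)/t = 3*Q/t)
Y(O) = 3 (Y(O) = 3*O/O = 3)
(47221 + Y(-5)*(-50))/(-43722 + (24327 - 21844)/(9965 + 12712)) = (47221 + 3*(-50))/(-43722 + (24327 - 21844)/(9965 + 12712)) = (47221 - 150)/(-43722 + 2483/22677) = 47071/(-43722 + 2483*(1/22677)) = 47071/(-43722 + 2483/22677) = 47071/(-991481311/22677) = 47071*(-22677/991481311) = -1067429067/991481311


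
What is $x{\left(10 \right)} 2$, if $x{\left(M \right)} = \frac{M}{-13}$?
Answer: $- \frac{20}{13} \approx -1.5385$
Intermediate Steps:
$x{\left(M \right)} = - \frac{M}{13}$ ($x{\left(M \right)} = M \left(- \frac{1}{13}\right) = - \frac{M}{13}$)
$x{\left(10 \right)} 2 = \left(- \frac{1}{13}\right) 10 \cdot 2 = \left(- \frac{10}{13}\right) 2 = - \frac{20}{13}$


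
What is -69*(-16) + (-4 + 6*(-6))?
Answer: 1064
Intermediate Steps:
-69*(-16) + (-4 + 6*(-6)) = 1104 + (-4 - 36) = 1104 - 40 = 1064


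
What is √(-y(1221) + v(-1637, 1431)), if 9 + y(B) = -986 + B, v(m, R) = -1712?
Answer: I*√1938 ≈ 44.023*I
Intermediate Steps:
y(B) = -995 + B (y(B) = -9 + (-986 + B) = -995 + B)
√(-y(1221) + v(-1637, 1431)) = √(-(-995 + 1221) - 1712) = √(-1*226 - 1712) = √(-226 - 1712) = √(-1938) = I*√1938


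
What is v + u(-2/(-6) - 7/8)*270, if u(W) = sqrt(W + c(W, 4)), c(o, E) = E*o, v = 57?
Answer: 57 + 45*I*sqrt(390)/2 ≈ 57.0 + 444.34*I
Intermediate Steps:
u(W) = sqrt(5)*sqrt(W) (u(W) = sqrt(W + 4*W) = sqrt(5*W) = sqrt(5)*sqrt(W))
v + u(-2/(-6) - 7/8)*270 = 57 + (sqrt(5)*sqrt(-2/(-6) - 7/8))*270 = 57 + (sqrt(5)*sqrt(-2*(-1/6) - 7*1/8))*270 = 57 + (sqrt(5)*sqrt(1/3 - 7/8))*270 = 57 + (sqrt(5)*sqrt(-13/24))*270 = 57 + (sqrt(5)*(I*sqrt(78)/12))*270 = 57 + (I*sqrt(390)/12)*270 = 57 + 45*I*sqrt(390)/2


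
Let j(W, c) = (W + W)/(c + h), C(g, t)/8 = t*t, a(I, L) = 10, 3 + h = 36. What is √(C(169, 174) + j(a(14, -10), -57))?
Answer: √8719458/6 ≈ 492.15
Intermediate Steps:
h = 33 (h = -3 + 36 = 33)
C(g, t) = 8*t² (C(g, t) = 8*(t*t) = 8*t²)
j(W, c) = 2*W/(33 + c) (j(W, c) = (W + W)/(c + 33) = (2*W)/(33 + c) = 2*W/(33 + c))
√(C(169, 174) + j(a(14, -10), -57)) = √(8*174² + 2*10/(33 - 57)) = √(8*30276 + 2*10/(-24)) = √(242208 + 2*10*(-1/24)) = √(242208 - ⅚) = √(1453243/6) = √8719458/6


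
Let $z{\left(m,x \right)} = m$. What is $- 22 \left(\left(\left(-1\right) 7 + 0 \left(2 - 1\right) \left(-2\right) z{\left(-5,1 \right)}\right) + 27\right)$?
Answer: $-440$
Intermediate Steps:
$- 22 \left(\left(\left(-1\right) 7 + 0 \left(2 - 1\right) \left(-2\right) z{\left(-5,1 \right)}\right) + 27\right) = - 22 \left(\left(\left(-1\right) 7 + 0 \left(2 - 1\right) \left(-2\right) \left(-5\right)\right) + 27\right) = - 22 \left(\left(-7 + 0 \cdot 1 \left(-2\right) \left(-5\right)\right) + 27\right) = - 22 \left(\left(-7 + 0 \left(-2\right) \left(-5\right)\right) + 27\right) = - 22 \left(\left(-7 + 0 \left(-5\right)\right) + 27\right) = - 22 \left(\left(-7 + 0\right) + 27\right) = - 22 \left(-7 + 27\right) = \left(-22\right) 20 = -440$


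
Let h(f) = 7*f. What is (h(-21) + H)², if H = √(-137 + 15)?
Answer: (147 - I*√122)² ≈ 21487.0 - 3247.3*I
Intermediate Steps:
H = I*√122 (H = √(-122) = I*√122 ≈ 11.045*I)
(h(-21) + H)² = (7*(-21) + I*√122)² = (-147 + I*√122)²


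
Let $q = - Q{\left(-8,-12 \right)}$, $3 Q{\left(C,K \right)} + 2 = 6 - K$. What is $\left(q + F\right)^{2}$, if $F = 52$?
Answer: $\frac{19600}{9} \approx 2177.8$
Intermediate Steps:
$Q{\left(C,K \right)} = \frac{4}{3} - \frac{K}{3}$ ($Q{\left(C,K \right)} = - \frac{2}{3} + \frac{6 - K}{3} = - \frac{2}{3} - \left(-2 + \frac{K}{3}\right) = \frac{4}{3} - \frac{K}{3}$)
$q = - \frac{16}{3}$ ($q = - (\frac{4}{3} - -4) = - (\frac{4}{3} + 4) = \left(-1\right) \frac{16}{3} = - \frac{16}{3} \approx -5.3333$)
$\left(q + F\right)^{2} = \left(- \frac{16}{3} + 52\right)^{2} = \left(\frac{140}{3}\right)^{2} = \frac{19600}{9}$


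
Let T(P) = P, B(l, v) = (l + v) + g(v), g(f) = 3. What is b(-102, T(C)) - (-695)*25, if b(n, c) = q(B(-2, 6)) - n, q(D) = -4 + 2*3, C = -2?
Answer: 17479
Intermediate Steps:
B(l, v) = 3 + l + v (B(l, v) = (l + v) + 3 = 3 + l + v)
q(D) = 2 (q(D) = -4 + 6 = 2)
b(n, c) = 2 - n
b(-102, T(C)) - (-695)*25 = (2 - 1*(-102)) - (-695)*25 = (2 + 102) - 1*(-17375) = 104 + 17375 = 17479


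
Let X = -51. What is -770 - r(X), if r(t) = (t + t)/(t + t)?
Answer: -771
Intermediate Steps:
r(t) = 1 (r(t) = (2*t)/((2*t)) = (2*t)*(1/(2*t)) = 1)
-770 - r(X) = -770 - 1*1 = -770 - 1 = -771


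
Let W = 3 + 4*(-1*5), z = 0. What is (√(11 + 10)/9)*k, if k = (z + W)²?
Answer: 289*√21/9 ≈ 147.15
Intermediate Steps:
W = -17 (W = 3 + 4*(-5) = 3 - 20 = -17)
k = 289 (k = (0 - 17)² = (-17)² = 289)
(√(11 + 10)/9)*k = (√(11 + 10)/9)*289 = (√21/9)*289 = 289*√21/9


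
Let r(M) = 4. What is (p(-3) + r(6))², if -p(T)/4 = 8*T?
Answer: 10000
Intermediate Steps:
p(T) = -32*T
(p(-3) + r(6))² = (-32*(-3) + 4)² = (96 + 4)² = 100² = 10000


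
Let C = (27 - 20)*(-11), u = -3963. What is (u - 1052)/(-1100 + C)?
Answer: 5015/1177 ≈ 4.2608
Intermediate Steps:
C = -77 (C = 7*(-11) = -77)
(u - 1052)/(-1100 + C) = (-3963 - 1052)/(-1100 - 77) = -5015/(-1177) = -5015*(-1/1177) = 5015/1177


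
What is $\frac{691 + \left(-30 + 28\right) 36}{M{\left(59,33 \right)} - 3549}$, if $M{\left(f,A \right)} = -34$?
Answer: $- \frac{619}{3583} \approx -0.17276$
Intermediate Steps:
$\frac{691 + \left(-30 + 28\right) 36}{M{\left(59,33 \right)} - 3549} = \frac{691 + \left(-30 + 28\right) 36}{-34 - 3549} = \frac{691 - 72}{-3583} = \left(691 - 72\right) \left(- \frac{1}{3583}\right) = 619 \left(- \frac{1}{3583}\right) = - \frac{619}{3583}$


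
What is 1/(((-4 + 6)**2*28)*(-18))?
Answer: -1/2016 ≈ -0.00049603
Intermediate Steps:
1/(((-4 + 6)**2*28)*(-18)) = 1/((2**2*28)*(-18)) = 1/((4*28)*(-18)) = 1/(112*(-18)) = 1/(-2016) = -1/2016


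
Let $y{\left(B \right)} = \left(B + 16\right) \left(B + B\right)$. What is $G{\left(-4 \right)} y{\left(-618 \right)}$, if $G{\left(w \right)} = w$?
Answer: $-2976288$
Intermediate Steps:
$y{\left(B \right)} = 2 B \left(16 + B\right)$ ($y{\left(B \right)} = \left(16 + B\right) 2 B = 2 B \left(16 + B\right)$)
$G{\left(-4 \right)} y{\left(-618 \right)} = - 4 \cdot 2 \left(-618\right) \left(16 - 618\right) = - 4 \cdot 2 \left(-618\right) \left(-602\right) = \left(-4\right) 744072 = -2976288$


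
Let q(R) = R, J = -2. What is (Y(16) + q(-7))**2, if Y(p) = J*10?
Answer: 729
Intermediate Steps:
Y(p) = -20 (Y(p) = -2*10 = -20)
(Y(16) + q(-7))**2 = (-20 - 7)**2 = (-27)**2 = 729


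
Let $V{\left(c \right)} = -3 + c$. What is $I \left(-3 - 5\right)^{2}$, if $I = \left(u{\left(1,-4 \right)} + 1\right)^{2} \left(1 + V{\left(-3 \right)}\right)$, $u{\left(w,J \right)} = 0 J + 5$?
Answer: $-11520$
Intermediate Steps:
$u{\left(w,J \right)} = 5$ ($u{\left(w,J \right)} = 0 + 5 = 5$)
$I = -180$ ($I = \left(5 + 1\right)^{2} \left(1 - 6\right) = 6^{2} \left(1 - 6\right) = 36 \left(-5\right) = -180$)
$I \left(-3 - 5\right)^{2} = - 180 \left(-3 - 5\right)^{2} = - 180 \left(-8\right)^{2} = \left(-180\right) 64 = -11520$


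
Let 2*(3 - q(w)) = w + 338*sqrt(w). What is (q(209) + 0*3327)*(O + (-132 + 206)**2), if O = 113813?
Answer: -24215667/2 - 20159841*sqrt(209) ≈ -3.0356e+8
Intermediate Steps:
q(w) = 3 - 169*sqrt(w) - w/2 (q(w) = 3 - (w + 338*sqrt(w))/2 = 3 + (-169*sqrt(w) - w/2) = 3 - 169*sqrt(w) - w/2)
(q(209) + 0*3327)*(O + (-132 + 206)**2) = ((3 - 169*sqrt(209) - 1/2*209) + 0*3327)*(113813 + (-132 + 206)**2) = ((3 - 169*sqrt(209) - 209/2) + 0)*(113813 + 74**2) = ((-203/2 - 169*sqrt(209)) + 0)*(113813 + 5476) = (-203/2 - 169*sqrt(209))*119289 = -24215667/2 - 20159841*sqrt(209)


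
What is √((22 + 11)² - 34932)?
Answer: I*√33843 ≈ 183.96*I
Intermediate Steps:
√((22 + 11)² - 34932) = √(33² - 34932) = √(1089 - 34932) = √(-33843) = I*√33843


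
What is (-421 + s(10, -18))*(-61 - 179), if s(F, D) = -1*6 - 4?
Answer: 103440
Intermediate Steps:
s(F, D) = -10 (s(F, D) = -6 - 4 = -10)
(-421 + s(10, -18))*(-61 - 179) = (-421 - 10)*(-61 - 179) = -431*(-240) = 103440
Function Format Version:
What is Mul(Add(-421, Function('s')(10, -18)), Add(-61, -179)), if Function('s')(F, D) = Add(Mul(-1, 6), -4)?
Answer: 103440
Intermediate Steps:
Function('s')(F, D) = -10 (Function('s')(F, D) = Add(-6, -4) = -10)
Mul(Add(-421, Function('s')(10, -18)), Add(-61, -179)) = Mul(Add(-421, -10), Add(-61, -179)) = Mul(-431, -240) = 103440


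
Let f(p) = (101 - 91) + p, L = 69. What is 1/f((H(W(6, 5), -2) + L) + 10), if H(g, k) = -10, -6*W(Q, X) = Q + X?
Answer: 1/79 ≈ 0.012658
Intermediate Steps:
W(Q, X) = -Q/6 - X/6 (W(Q, X) = -(Q + X)/6 = -Q/6 - X/6)
f(p) = 10 + p
1/f((H(W(6, 5), -2) + L) + 10) = 1/(10 + ((-10 + 69) + 10)) = 1/(10 + (59 + 10)) = 1/(10 + 69) = 1/79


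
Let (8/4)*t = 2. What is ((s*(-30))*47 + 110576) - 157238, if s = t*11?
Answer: -62172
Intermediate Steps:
t = 1 (t = (1/2)*2 = 1)
s = 11 (s = 1*11 = 11)
((s*(-30))*47 + 110576) - 157238 = ((11*(-30))*47 + 110576) - 157238 = (-330*47 + 110576) - 157238 = (-15510 + 110576) - 157238 = 95066 - 157238 = -62172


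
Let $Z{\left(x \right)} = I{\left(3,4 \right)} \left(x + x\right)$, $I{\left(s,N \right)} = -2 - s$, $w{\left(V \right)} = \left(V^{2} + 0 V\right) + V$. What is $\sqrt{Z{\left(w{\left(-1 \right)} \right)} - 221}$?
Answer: $i \sqrt{221} \approx 14.866 i$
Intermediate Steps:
$w{\left(V \right)} = V + V^{2}$ ($w{\left(V \right)} = \left(V^{2} + 0\right) + V = V^{2} + V = V + V^{2}$)
$Z{\left(x \right)} = - 10 x$ ($Z{\left(x \right)} = \left(-2 - 3\right) \left(x + x\right) = \left(-2 - 3\right) 2 x = - 5 \cdot 2 x = - 10 x$)
$\sqrt{Z{\left(w{\left(-1 \right)} \right)} - 221} = \sqrt{- 10 \left(- (1 - 1)\right) - 221} = \sqrt{- 10 \left(\left(-1\right) 0\right) - 221} = \sqrt{\left(-10\right) 0 - 221} = \sqrt{0 - 221} = \sqrt{-221} = i \sqrt{221}$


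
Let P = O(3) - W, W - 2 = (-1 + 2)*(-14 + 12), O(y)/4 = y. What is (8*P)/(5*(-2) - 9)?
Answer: -96/19 ≈ -5.0526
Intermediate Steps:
O(y) = 4*y
W = 0 (W = 2 + (-1 + 2)*(-14 + 12) = 2 + 1*(-2) = 2 - 2 = 0)
P = 12 (P = 4*3 - 1*0 = 12 + 0 = 12)
(8*P)/(5*(-2) - 9) = (8*12)/(5*(-2) - 9) = 96/(-10 - 9) = 96/(-19) = 96*(-1/19) = -96/19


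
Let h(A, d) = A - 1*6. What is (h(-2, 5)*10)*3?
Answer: -240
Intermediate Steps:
h(A, d) = -6 + A (h(A, d) = A - 6 = -6 + A)
(h(-2, 5)*10)*3 = ((-6 - 2)*10)*3 = -8*10*3 = -80*3 = -240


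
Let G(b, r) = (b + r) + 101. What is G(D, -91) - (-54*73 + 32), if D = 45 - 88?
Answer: 3877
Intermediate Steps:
D = -43
G(b, r) = 101 + b + r
G(D, -91) - (-54*73 + 32) = (101 - 43 - 91) - (-54*73 + 32) = -33 - (-3942 + 32) = -33 - 1*(-3910) = -33 + 3910 = 3877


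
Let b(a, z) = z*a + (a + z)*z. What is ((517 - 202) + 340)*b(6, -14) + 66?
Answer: 18406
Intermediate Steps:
b(a, z) = a*z + z*(a + z)
((517 - 202) + 340)*b(6, -14) + 66 = ((517 - 202) + 340)*(-14*(-14 + 2*6)) + 66 = (315 + 340)*(-14*(-14 + 12)) + 66 = 655*(-14*(-2)) + 66 = 655*28 + 66 = 18340 + 66 = 18406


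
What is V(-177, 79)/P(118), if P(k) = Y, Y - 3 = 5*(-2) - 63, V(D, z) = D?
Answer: 177/70 ≈ 2.5286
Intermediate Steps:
Y = -70 (Y = 3 + (5*(-2) - 63) = 3 + (-10 - 63) = 3 - 73 = -70)
P(k) = -70
V(-177, 79)/P(118) = -177/(-70) = -177*(-1/70) = 177/70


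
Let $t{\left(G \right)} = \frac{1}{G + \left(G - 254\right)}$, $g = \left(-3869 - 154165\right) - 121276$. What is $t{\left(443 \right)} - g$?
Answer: $\frac{176523921}{632} \approx 2.7931 \cdot 10^{5}$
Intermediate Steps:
$g = -279310$ ($g = -158034 - 121276 = -279310$)
$t{\left(G \right)} = \frac{1}{-254 + 2 G}$ ($t{\left(G \right)} = \frac{1}{G + \left(G - 254\right)} = \frac{1}{G + \left(-254 + G\right)} = \frac{1}{-254 + 2 G}$)
$t{\left(443 \right)} - g = \frac{1}{2 \left(-127 + 443\right)} - -279310 = \frac{1}{2 \cdot 316} + 279310 = \frac{1}{2} \cdot \frac{1}{316} + 279310 = \frac{1}{632} + 279310 = \frac{176523921}{632}$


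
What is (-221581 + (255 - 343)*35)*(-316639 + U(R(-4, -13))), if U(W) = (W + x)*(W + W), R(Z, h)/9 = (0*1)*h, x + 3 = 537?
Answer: 71136434379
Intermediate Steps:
x = 534 (x = -3 + 537 = 534)
R(Z, h) = 0 (R(Z, h) = 9*((0*1)*h) = 9*(0*h) = 9*0 = 0)
U(W) = 2*W*(534 + W) (U(W) = (W + 534)*(W + W) = (534 + W)*(2*W) = 2*W*(534 + W))
(-221581 + (255 - 343)*35)*(-316639 + U(R(-4, -13))) = (-221581 + (255 - 343)*35)*(-316639 + 2*0*(534 + 0)) = (-221581 - 88*35)*(-316639 + 2*0*534) = (-221581 - 3080)*(-316639 + 0) = -224661*(-316639) = 71136434379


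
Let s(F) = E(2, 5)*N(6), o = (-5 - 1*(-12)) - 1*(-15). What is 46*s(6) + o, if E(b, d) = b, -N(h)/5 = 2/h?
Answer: -394/3 ≈ -131.33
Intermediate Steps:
o = 22 (o = (-5 + 12) + 15 = 7 + 15 = 22)
N(h) = -10/h
s(F) = -10/3 (s(F) = 2*(-10/6) = 2*(-10*⅙) = 2*(-5/3) = -10/3)
46*s(6) + o = 46*(-10/3) + 22 = -460/3 + 22 = -394/3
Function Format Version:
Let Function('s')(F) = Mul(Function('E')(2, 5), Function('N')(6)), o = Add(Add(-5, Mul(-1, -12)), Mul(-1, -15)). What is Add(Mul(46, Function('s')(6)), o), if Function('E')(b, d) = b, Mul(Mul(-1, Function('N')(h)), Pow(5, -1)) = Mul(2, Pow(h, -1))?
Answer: Rational(-394, 3) ≈ -131.33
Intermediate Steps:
o = 22 (o = Add(Add(-5, 12), 15) = Add(7, 15) = 22)
Function('N')(h) = Mul(-10, Pow(h, -1)) (Function('N')(h) = Mul(-5, Mul(2, Pow(h, -1))) = Mul(-10, Pow(h, -1)))
Function('s')(F) = Rational(-10, 3) (Function('s')(F) = Mul(2, Mul(-10, Pow(6, -1))) = Mul(2, Mul(-10, Rational(1, 6))) = Mul(2, Rational(-5, 3)) = Rational(-10, 3))
Add(Mul(46, Function('s')(6)), o) = Add(Mul(46, Rational(-10, 3)), 22) = Add(Rational(-460, 3), 22) = Rational(-394, 3)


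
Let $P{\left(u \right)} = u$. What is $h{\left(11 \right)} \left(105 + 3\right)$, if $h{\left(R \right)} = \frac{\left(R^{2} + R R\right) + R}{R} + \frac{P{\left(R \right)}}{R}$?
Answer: $2592$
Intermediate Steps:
$h{\left(R \right)} = 1 + \frac{R + 2 R^{2}}{R}$ ($h{\left(R \right)} = \frac{\left(R^{2} + R R\right) + R}{R} + \frac{R}{R} = \frac{\left(R^{2} + R^{2}\right) + R}{R} + 1 = \frac{2 R^{2} + R}{R} + 1 = \frac{R + 2 R^{2}}{R} + 1 = 1 + \frac{R + 2 R^{2}}{R}$)
$h{\left(11 \right)} \left(105 + 3\right) = \left(2 + 2 \cdot 11\right) \left(105 + 3\right) = \left(2 + 22\right) 108 = 24 \cdot 108 = 2592$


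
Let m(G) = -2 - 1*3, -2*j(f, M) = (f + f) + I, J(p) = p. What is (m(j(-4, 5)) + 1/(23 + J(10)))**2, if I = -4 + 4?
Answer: 26896/1089 ≈ 24.698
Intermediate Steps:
I = 0
j(f, M) = -f (j(f, M) = -((f + f) + 0)/2 = -(2*f + 0)/2 = -f)
m(G) = -5 (m(G) = -2 - 3 = -5)
(m(j(-4, 5)) + 1/(23 + J(10)))**2 = (-5 + 1/(23 + 10))**2 = (-5 + 1/33)**2 = (-164/33)**2 = 26896/1089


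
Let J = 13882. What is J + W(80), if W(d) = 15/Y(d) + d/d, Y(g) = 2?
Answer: 27781/2 ≈ 13891.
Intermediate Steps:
W(d) = 17/2 (W(d) = 15/2 + d/d = 15*(½) + 1 = 15/2 + 1 = 17/2)
J + W(80) = 13882 + 17/2 = 27781/2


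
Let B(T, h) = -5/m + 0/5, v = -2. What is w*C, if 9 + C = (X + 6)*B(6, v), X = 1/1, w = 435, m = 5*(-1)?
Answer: -870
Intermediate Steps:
m = -5
B(T, h) = 1 (B(T, h) = -5/(-5) + 0/5 = -5*(-1/5) + 0*(1/5) = 1 + 0 = 1)
X = 1
C = -2 (C = -9 + (1 + 6)*1 = -9 + 7*1 = -9 + 7 = -2)
w*C = 435*(-2) = -870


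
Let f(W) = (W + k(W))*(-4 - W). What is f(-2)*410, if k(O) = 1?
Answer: 820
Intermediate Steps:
f(W) = (1 + W)*(-4 - W) (f(W) = (W + 1)*(-4 - W) = (1 + W)*(-4 - W))
f(-2)*410 = (-4 - 1*(-2)² - 5*(-2))*410 = (-4 - 1*4 + 10)*410 = (-4 - 4 + 10)*410 = 2*410 = 820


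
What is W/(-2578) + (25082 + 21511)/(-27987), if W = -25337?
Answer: 196329955/24050162 ≈ 8.1633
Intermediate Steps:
W/(-2578) + (25082 + 21511)/(-27987) = -25337/(-2578) + (25082 + 21511)/(-27987) = -25337*(-1/2578) + 46593*(-1/27987) = 25337/2578 - 15531/9329 = 196329955/24050162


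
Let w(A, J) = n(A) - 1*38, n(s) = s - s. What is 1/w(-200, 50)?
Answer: -1/38 ≈ -0.026316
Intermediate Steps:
n(s) = 0
w(A, J) = -38 (w(A, J) = 0 - 1*38 = 0 - 38 = -38)
1/w(-200, 50) = 1/(-38) = -1/38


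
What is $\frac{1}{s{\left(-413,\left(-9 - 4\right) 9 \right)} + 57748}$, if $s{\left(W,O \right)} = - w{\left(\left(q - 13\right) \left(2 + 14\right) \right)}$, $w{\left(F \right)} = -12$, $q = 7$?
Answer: $\frac{1}{57760} \approx 1.7313 \cdot 10^{-5}$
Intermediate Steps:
$s{\left(W,O \right)} = 12$ ($s{\left(W,O \right)} = \left(-1\right) \left(-12\right) = 12$)
$\frac{1}{s{\left(-413,\left(-9 - 4\right) 9 \right)} + 57748} = \frac{1}{12 + 57748} = \frac{1}{57760}$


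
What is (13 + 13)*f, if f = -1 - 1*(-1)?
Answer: 0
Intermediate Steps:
f = 0 (f = -1 + 1 = 0)
(13 + 13)*f = (13 + 13)*0 = 26*0 = 0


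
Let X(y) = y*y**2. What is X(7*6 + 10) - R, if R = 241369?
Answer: -100761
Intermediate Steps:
X(y) = y**3
X(7*6 + 10) - R = (7*6 + 10)**3 - 1*241369 = (42 + 10)**3 - 241369 = 52**3 - 241369 = 140608 - 241369 = -100761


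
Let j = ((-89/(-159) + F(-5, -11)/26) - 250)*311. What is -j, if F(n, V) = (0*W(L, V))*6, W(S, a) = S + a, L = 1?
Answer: 12334571/159 ≈ 77576.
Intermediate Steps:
F(n, V) = 0 (F(n, V) = (0*(1 + V))*6 = 0*6 = 0)
j = -12334571/159 (j = ((-89/(-159) + 0/26) - 250)*311 = ((-89*(-1/159) + 0*(1/26)) - 250)*311 = ((89/159 + 0) - 250)*311 = (89/159 - 250)*311 = -39661/159*311 = -12334571/159 ≈ -77576.)
-j = -1*(-12334571/159) = 12334571/159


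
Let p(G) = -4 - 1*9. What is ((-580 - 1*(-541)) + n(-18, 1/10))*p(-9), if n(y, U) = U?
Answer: 5057/10 ≈ 505.70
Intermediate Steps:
p(G) = -13 (p(G) = -4 - 9 = -13)
((-580 - 1*(-541)) + n(-18, 1/10))*p(-9) = ((-580 - 1*(-541)) + 1/10)*(-13) = ((-580 + 541) + ⅒)*(-13) = (-39 + ⅒)*(-13) = -389/10*(-13) = 5057/10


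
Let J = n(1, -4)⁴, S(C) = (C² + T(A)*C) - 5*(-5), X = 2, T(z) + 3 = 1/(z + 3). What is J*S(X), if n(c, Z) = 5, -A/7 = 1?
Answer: 28125/2 ≈ 14063.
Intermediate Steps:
A = -7 (A = -7*1 = -7)
T(z) = -3 + 1/(3 + z) (T(z) = -3 + 1/(z + 3) = -3 + 1/(3 + z))
S(C) = 25 + C² - 13*C/4 (S(C) = (C² + ((-8 - 3*(-7))/(3 - 7))*C) - 5*(-5) = (C² + ((-8 + 21)/(-4))*C) + 25 = (C² + (-¼*13)*C) + 25 = (C² - 13*C/4) + 25 = 25 + C² - 13*C/4)
J = 625 (J = 5⁴ = 625)
J*S(X) = 625*(25 + 2² - 13/4*2) = 625*(25 + 4 - 13/2) = 625*(45/2) = 28125/2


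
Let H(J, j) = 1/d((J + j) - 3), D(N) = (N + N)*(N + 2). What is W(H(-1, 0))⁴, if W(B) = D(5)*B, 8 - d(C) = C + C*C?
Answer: 1500625/16 ≈ 93789.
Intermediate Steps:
d(C) = 8 - C - C² (d(C) = 8 - (C + C*C) = 8 - (C + C²) = 8 + (-C - C²) = 8 - C - C²)
D(N) = 2*N*(2 + N) (D(N) = (2*N)*(2 + N) = 2*N*(2 + N))
H(J, j) = 1/(11 - J - j - (-3 + J + j)²) (H(J, j) = 1/(8 - ((J + j) - 3) - ((J + j) - 3)²) = 1/(8 - (-3 + J + j) - (-3 + J + j)²) = 1/(8 + (3 - J - j) - (-3 + J + j)²) = 1/(11 - J - j - (-3 + J + j)²))
W(B) = 70*B (W(B) = (2*5*(2 + 5))*B = (2*5*7)*B = 70*B)
W(H(-1, 0))⁴ = (70*(-1/(-11 - 1 + 0 + (-3 - 1 + 0)²)))⁴ = (70*(-1/(-11 - 1 + 0 + (-4)²)))⁴ = (70*(-1/(-11 - 1 + 0 + 16)))⁴ = (70*(-1/4))⁴ = (70*(-1*¼))⁴ = (70*(-¼))⁴ = (-35/2)⁴ = 1500625/16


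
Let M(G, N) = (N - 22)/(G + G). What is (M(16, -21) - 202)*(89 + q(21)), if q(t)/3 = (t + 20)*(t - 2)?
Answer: -7892991/16 ≈ -4.9331e+5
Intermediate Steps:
M(G, N) = (-22 + N)/(2*G) (M(G, N) = (-22 + N)/((2*G)) = (-22 + N)*(1/(2*G)) = (-22 + N)/(2*G))
q(t) = 3*(-2 + t)*(20 + t) (q(t) = 3*((t + 20)*(t - 2)) = 3*((20 + t)*(-2 + t)) = 3*((-2 + t)*(20 + t)) = 3*(-2 + t)*(20 + t))
(M(16, -21) - 202)*(89 + q(21)) = ((½)*(-22 - 21)/16 - 202)*(89 + (-120 + 3*21² + 54*21)) = ((½)*(1/16)*(-43) - 202)*(89 + (-120 + 3*441 + 1134)) = (-43/32 - 202)*(89 + (-120 + 1323 + 1134)) = -6507*(89 + 2337)/32 = -6507/32*2426 = -7892991/16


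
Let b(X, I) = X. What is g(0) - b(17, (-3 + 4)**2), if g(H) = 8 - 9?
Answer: -18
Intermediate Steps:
g(H) = -1
g(0) - b(17, (-3 + 4)**2) = -1 - 1*17 = -1 - 17 = -18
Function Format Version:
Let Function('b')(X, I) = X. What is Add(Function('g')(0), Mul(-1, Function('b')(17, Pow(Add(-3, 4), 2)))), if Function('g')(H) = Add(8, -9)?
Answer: -18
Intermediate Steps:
Function('g')(H) = -1
Add(Function('g')(0), Mul(-1, Function('b')(17, Pow(Add(-3, 4), 2)))) = Add(-1, Mul(-1, 17)) = Add(-1, -17) = -18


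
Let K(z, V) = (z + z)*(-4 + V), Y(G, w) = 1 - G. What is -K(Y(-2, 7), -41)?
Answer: 270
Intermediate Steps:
K(z, V) = 2*z*(-4 + V) (K(z, V) = (2*z)*(-4 + V) = 2*z*(-4 + V))
-K(Y(-2, 7), -41) = -2*(1 - 1*(-2))*(-4 - 41) = -2*(1 + 2)*(-45) = -2*3*(-45) = -1*(-270) = 270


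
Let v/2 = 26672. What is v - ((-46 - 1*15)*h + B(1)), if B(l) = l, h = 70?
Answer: 57613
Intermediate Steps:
v = 53344 (v = 2*26672 = 53344)
v - ((-46 - 1*15)*h + B(1)) = 53344 - ((-46 - 1*15)*70 + 1) = 53344 - ((-46 - 15)*70 + 1) = 53344 - (-61*70 + 1) = 53344 - (-4270 + 1) = 53344 - 1*(-4269) = 53344 + 4269 = 57613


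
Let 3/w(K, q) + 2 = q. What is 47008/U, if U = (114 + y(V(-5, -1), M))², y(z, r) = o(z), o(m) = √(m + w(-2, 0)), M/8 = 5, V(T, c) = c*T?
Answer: 188032/(228 + √14)² ≈ 3.5013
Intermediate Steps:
w(K, q) = 3/(-2 + q)
V(T, c) = T*c
M = 40 (M = 8*5 = 40)
o(m) = √(-3/2 + m) (o(m) = √(m + 3/(-2 + 0)) = √(m + 3/(-2)) = √(m + 3*(-½)) = √(m - 3/2) = √(-3/2 + m))
y(z, r) = √(-6 + 4*z)/2
U = (114 + √14/2)² (U = (114 + √(-6 + 4*(-5*(-1)))/2)² = (114 + √(-6 + 4*5)/2)² = (114 + √(-6 + 20)/2)² = (114 + √14/2)² ≈ 13426.)
47008/U = 47008/(((228 + √14)²/4)) = 47008*(4/(228 + √14)²) = 188032/(228 + √14)²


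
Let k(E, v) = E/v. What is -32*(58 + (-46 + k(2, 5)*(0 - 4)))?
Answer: -1664/5 ≈ -332.80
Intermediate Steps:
-32*(58 + (-46 + k(2, 5)*(0 - 4))) = -32*(58 + (-46 + (2/5)*(0 - 4))) = -32*(58 + (-46 + (2*(1/5))*(-4))) = -32*(58 + (-46 + (2/5)*(-4))) = -32*(58 + (-46 - 8/5)) = -32*(58 - 238/5) = -32*52/5 = -1664/5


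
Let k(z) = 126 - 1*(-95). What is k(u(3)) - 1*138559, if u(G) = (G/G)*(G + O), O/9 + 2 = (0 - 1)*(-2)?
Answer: -138338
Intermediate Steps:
O = 0 (O = -18 + 9*((0 - 1)*(-2)) = -18 + 9*(-1*(-2)) = -18 + 9*2 = -18 + 18 = 0)
u(G) = G (u(G) = (G/G)*(G + 0) = 1*G = G)
k(z) = 221 (k(z) = 126 + 95 = 221)
k(u(3)) - 1*138559 = 221 - 1*138559 = 221 - 138559 = -138338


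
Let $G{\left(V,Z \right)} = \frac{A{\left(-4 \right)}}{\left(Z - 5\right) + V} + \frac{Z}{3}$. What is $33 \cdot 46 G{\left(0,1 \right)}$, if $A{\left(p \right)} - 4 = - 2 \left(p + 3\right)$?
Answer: $-1771$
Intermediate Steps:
$A{\left(p \right)} = -2 - 2 p$ ($A{\left(p \right)} = 4 - 2 \left(p + 3\right) = 4 - 2 \left(3 + p\right) = 4 - \left(6 + 2 p\right) = -2 - 2 p$)
$G{\left(V,Z \right)} = \frac{6}{-5 + V + Z} + \frac{Z}{3}$ ($G{\left(V,Z \right)} = \frac{-2 - -8}{\left(Z - 5\right) + V} + \frac{Z}{3} = \frac{-2 + 8}{\left(-5 + Z\right) + V} + Z \frac{1}{3} = \frac{6}{-5 + V + Z} + \frac{Z}{3}$)
$33 \cdot 46 G{\left(0,1 \right)} = 33 \cdot 46 \frac{18 + 1^{2} - 5 + 0 \cdot 1}{3 \left(-5 + 0 + 1\right)} = 1518 \frac{18 + 1 - 5 + 0}{3 \left(-4\right)} = 1518 \cdot \frac{1}{3} \left(- \frac{1}{4}\right) 14 = 1518 \left(- \frac{7}{6}\right) = -1771$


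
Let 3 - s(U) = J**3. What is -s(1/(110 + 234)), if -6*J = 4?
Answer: -89/27 ≈ -3.2963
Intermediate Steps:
J = -2/3 (J = -1/6*4 = -2/3 ≈ -0.66667)
s(U) = 89/27 (s(U) = 3 - (-2/3)**3 = 3 - 1*(-8/27) = 3 + 8/27 = 89/27)
-s(1/(110 + 234)) = -1*89/27 = -89/27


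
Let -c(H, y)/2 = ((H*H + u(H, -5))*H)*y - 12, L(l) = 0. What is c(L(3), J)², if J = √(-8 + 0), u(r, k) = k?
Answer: 576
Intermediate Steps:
J = 2*I*√2 (J = √(-8) = 2*I*√2 ≈ 2.8284*I)
c(H, y) = 24 - 2*H*y*(-5 + H²) (c(H, y) = -2*(((H*H - 5)*H)*y - 12) = -2*(((H² - 5)*H)*y - 12) = -2*(((-5 + H²)*H)*y - 12) = -2*((H*(-5 + H²))*y - 12) = -2*(H*y*(-5 + H²) - 12) = -2*(-12 + H*y*(-5 + H²)) = 24 - 2*H*y*(-5 + H²))
c(L(3), J)² = (24 - 2*2*I*√2*0³ + 10*0*(2*I*√2))² = (24 - 2*2*I*√2*0 + 0)² = (24 + 0 + 0)² = 24² = 576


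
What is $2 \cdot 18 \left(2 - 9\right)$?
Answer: $-252$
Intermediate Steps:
$2 \cdot 18 \left(2 - 9\right) = 36 \left(2 - 9\right) = 36 \left(-7\right) = -252$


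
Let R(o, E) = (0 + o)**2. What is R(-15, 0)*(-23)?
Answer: -5175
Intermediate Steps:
R(o, E) = o**2
R(-15, 0)*(-23) = (-15)**2*(-23) = 225*(-23) = -5175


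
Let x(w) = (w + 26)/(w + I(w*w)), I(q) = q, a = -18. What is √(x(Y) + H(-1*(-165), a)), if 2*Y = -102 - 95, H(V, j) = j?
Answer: 4*I*√66434901/7683 ≈ 4.2435*I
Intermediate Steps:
Y = -197/2 (Y = (-102 - 95)/2 = (½)*(-197) = -197/2 ≈ -98.500)
x(w) = (26 + w)/(w + w²) (x(w) = (w + 26)/(w + w*w) = (26 + w)/(w + w²))
√(x(Y) + H(-1*(-165), a)) = √((26 - 197/2)/((-197/2)*(1 - 197/2)) - 18) = √(-2/197*(-145/2)/(-195/2) - 18) = √(-2/197*(-2/195)*(-145/2) - 18) = √(-58/7683 - 18) = √(-138352/7683) = 4*I*√66434901/7683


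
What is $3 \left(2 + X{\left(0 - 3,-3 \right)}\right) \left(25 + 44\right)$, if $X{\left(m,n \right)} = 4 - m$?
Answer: $1863$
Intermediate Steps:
$3 \left(2 + X{\left(0 - 3,-3 \right)}\right) \left(25 + 44\right) = 3 \left(2 + \left(4 - \left(0 - 3\right)\right)\right) \left(25 + 44\right) = 3 \left(2 + \left(4 - \left(0 - 3\right)\right)\right) 69 = 3 \left(2 + \left(4 - -3\right)\right) 69 = 3 \left(2 + \left(4 + 3\right)\right) 69 = 3 \left(2 + 7\right) 69 = 3 \cdot 9 \cdot 69 = 27 \cdot 69 = 1863$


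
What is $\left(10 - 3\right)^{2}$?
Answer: $49$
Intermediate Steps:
$\left(10 - 3\right)^{2} = 7^{2} = 49$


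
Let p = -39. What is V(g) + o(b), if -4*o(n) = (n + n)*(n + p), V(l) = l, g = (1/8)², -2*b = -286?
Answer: -475903/64 ≈ -7436.0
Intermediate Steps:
b = 143 (b = -½*(-286) = 143)
g = 1/64 (g = (⅛)² = 1/64 ≈ 0.015625)
o(n) = -n*(-39 + n)/2 (o(n) = -(n + n)*(n - 39)/4 = -2*n*(-39 + n)/4 = -n*(-39 + n)/2)
V(g) + o(b) = 1/64 + (½)*143*(39 - 1*143) = 1/64 + (½)*143*(39 - 143) = 1/64 + (½)*143*(-104) = 1/64 - 7436 = -475903/64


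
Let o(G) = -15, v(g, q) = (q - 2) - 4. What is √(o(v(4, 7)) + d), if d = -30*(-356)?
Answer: 3*√1185 ≈ 103.27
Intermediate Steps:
v(g, q) = -6 + q (v(g, q) = (-2 + q) - 4 = -6 + q)
d = 10680
√(o(v(4, 7)) + d) = √(-15 + 10680) = √10665 = 3*√1185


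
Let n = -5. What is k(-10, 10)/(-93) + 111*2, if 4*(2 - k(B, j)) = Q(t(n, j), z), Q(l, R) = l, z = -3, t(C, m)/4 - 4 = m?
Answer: 6886/31 ≈ 222.13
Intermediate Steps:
t(C, m) = 16 + 4*m
k(B, j) = -2 - j (k(B, j) = 2 - (16 + 4*j)/4 = 2 + (-4 - j) = -2 - j)
k(-10, 10)/(-93) + 111*2 = (-2 - 1*10)/(-93) + 111*2 = (-2 - 10)*(-1/93) + 222 = -12*(-1/93) + 222 = 4/31 + 222 = 6886/31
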